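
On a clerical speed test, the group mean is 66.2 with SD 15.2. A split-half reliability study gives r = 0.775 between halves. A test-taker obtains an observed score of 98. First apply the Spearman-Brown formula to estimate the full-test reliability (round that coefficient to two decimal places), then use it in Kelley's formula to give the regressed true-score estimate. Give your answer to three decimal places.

93.866

Spearman-Brown: ρ = 2r/(1 + r) = 2(0.775)/(1 + 0.775) = 1.5500/1.775 = 0.8732 → 0.87
T̂ = 0.87(98) + 0.13(66.2) = 85.26 + 8.606 = 93.8660 → 93.866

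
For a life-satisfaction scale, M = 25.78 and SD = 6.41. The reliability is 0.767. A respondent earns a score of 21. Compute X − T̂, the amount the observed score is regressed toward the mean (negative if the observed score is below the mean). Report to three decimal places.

T̂ = 0.767(21) + 0.233(25.78) = 16.107 + 6.00674 = 22.11374 → 22.1137
X − T̂ = 21 − 22.1137 = -1.1137 → -1.114

-1.114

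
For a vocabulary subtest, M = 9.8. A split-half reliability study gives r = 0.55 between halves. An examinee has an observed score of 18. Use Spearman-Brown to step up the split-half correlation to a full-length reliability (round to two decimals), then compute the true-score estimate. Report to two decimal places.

15.62

Spearman-Brown: ρ = 2r/(1 + r) = 2(0.55)/(1 + 0.55) = 1.100/1.55 = 0.7097 → 0.71
T̂ = 0.71(18) + 0.29(9.8) = 12.78 + 2.842 = 15.622 → 15.62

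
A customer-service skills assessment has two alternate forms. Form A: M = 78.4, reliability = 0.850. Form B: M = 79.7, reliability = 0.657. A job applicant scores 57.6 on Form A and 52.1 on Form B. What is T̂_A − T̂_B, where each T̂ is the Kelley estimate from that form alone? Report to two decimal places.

T̂_A = 0.850(57.6) + 0.150(78.4) = 60.7200
T̂_B = 0.657(52.1) + 0.343(79.7) = 61.5668
T̂_A − T̂_B = -0.8468

-0.85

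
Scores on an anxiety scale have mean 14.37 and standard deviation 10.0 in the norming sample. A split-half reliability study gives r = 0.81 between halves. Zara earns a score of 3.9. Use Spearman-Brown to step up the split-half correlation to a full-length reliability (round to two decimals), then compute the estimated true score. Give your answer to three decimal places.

Spearman-Brown: ρ = 2r/(1 + r) = 2(0.81)/(1 + 0.81) = 1.620/1.81 = 0.8950 → 0.90
Kelley's formula gives T̂ = 0.90·3.9 + 0.10·14.37 = 3.510 + 1.4370 = 4.9470.

4.947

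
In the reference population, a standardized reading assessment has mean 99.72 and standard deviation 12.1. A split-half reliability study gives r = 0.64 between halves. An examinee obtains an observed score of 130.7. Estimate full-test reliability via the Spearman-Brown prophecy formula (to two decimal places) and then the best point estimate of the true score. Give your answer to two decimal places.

123.88

Spearman-Brown: ρ = 2r/(1 + r) = 2(0.64)/(1 + 0.64) = 1.280/1.64 = 0.7805 → 0.78
Weight the observed score by reliability and the mean by (1 − reliability): T̂ = 0.78·130.7 + 0.22·99.72 = 101.946 + 21.9384 = 123.884.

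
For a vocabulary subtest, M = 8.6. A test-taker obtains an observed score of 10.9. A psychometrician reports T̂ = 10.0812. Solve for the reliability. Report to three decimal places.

T̂ = ρX + (1 − ρ)μ  ⇒  T̂ − μ = ρ(X − μ)
ρ = (T̂ − μ)/(X − μ) = (10.0812 − 8.6) / (10.9 − 8.6) = 1.4812 / 2.3 = 0.64400

0.644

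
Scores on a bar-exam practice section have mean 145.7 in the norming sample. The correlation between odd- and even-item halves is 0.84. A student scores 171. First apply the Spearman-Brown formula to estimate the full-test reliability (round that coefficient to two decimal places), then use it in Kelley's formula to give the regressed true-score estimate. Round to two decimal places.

Spearman-Brown: ρ = 2r/(1 + r) = 2(0.84)/(1 + 0.84) = 1.680/1.84 = 0.9130 → 0.91
Weight the observed score by reliability and the mean by (1 − reliability): T̂ = 0.91·171 + 0.09·145.7 = 155.61 + 13.113 = 168.723.

168.72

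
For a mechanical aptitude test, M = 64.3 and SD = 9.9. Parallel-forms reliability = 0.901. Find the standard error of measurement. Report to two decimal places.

SEM = SD · √(1 − ρ) = 9.9 × √0.099 = 9.9 × 0.3146 = 3.115

3.11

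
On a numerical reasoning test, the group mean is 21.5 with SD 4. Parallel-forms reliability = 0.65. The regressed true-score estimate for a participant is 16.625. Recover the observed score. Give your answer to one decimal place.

14.0

T̂ = ρX + (1 − ρ)μ  ⇒  X = (T̂ − (1 − ρ)μ) / ρ
X = (16.625 − 0.35 × 21.5) / 0.65 = (16.625 − 7.525) / 0.65 = 9.100 / 0.65 = 14.000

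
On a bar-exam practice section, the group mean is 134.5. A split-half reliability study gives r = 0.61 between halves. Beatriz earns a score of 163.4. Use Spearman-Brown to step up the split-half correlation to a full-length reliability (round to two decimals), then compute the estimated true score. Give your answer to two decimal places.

Spearman-Brown: ρ = 2r/(1 + r) = 2(0.61)/(1 + 0.61) = 1.220/1.61 = 0.7578 → 0.76
T̂ = ρX + (1 − ρ)μ
  = 0.76 × 163.4 + 0.24 × 134.5
  = 124.184 + 32.280
  = 156.464
  ≈ 156.46

156.46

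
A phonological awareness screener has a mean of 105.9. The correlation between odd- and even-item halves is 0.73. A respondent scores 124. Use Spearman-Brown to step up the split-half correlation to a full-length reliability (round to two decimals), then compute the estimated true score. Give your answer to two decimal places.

Spearman-Brown: ρ = 2r/(1 + r) = 2(0.73)/(1 + 0.73) = 1.460/1.73 = 0.8439 → 0.84
Kelley's formula gives T̂ = 0.84·124 + 0.16·105.9 = 104.16 + 16.944 = 121.104.

121.10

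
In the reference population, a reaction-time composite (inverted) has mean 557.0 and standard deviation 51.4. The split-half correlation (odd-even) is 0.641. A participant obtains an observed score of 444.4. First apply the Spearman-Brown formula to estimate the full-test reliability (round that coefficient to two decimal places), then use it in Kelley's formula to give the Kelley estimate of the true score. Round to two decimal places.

469.17

Spearman-Brown: ρ = 2r/(1 + r) = 2(0.641)/(1 + 0.641) = 1.2820/1.641 = 0.7812 → 0.78
T̂ = ρX + (1 − ρ)μ
  = 0.78 × 444.4 + 0.22 × 557.0
  = 346.632 + 122.540
  = 469.172
  ≈ 469.17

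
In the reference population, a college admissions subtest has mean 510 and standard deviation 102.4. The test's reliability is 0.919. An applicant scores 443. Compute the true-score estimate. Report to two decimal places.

448.43

T̂ = 0.919(443) + 0.081(510) = 407.117 + 41.310 = 448.427 → 448.43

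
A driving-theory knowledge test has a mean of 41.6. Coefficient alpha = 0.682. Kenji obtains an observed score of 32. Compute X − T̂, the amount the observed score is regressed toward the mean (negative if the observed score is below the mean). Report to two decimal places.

T̂ = ρX + (1 − ρ)μ
  = 0.682 × 32 + 0.318 × 41.6
  = 21.824 + 13.2288
  = 35.0528
  ≈ 35.053
X − T̂ = 32 − 35.053 = -3.053 → -3.05

-3.05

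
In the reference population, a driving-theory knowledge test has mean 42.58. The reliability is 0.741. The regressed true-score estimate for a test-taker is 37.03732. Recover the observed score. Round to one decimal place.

T̂ = ρX + (1 − ρ)μ  ⇒  X = (T̂ − (1 − ρ)μ) / ρ
X = (37.03732 − 0.259 × 42.58) / 0.741 = (37.03732 − 11.02822) / 0.741 = 26.00910 / 0.741 = 35.100

35.1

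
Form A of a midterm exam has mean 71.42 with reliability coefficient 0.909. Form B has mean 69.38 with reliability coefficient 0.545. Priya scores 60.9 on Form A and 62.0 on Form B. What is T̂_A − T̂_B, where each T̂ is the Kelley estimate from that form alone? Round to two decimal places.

T̂_A = 0.909(60.9) + 0.091(71.42) = 61.8573
T̂_B = 0.545(62.0) + 0.455(69.38) = 65.3579
T̂_A − T̂_B = -3.5006

-3.50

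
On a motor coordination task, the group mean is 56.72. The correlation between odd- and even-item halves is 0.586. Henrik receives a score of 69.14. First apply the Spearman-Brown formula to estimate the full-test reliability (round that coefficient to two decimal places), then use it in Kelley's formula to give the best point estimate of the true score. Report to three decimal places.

65.911

Spearman-Brown: ρ = 2r/(1 + r) = 2(0.586)/(1 + 0.586) = 1.1720/1.586 = 0.7390 → 0.74
Regress the observed score toward the mean by the unreliability: T̂ = 0.74·69.14 + 0.26·56.72 = 51.1636 + 14.7472 = 65.9108.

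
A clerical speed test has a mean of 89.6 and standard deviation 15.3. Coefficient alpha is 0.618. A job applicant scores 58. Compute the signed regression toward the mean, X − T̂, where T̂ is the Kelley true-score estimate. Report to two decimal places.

-12.07

T̂ = 0.618(58) + 0.382(89.6) = 35.844 + 34.2272 = 70.0712 → 70.071
X − T̂ = 58 − 70.071 = -12.071 → -12.07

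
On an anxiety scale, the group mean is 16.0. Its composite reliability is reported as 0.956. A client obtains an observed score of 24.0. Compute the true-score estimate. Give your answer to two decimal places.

23.65

T̂ = 0.956(24.0) + 0.044(16.0) = 22.9440 + 0.7040 = 23.648 → 23.65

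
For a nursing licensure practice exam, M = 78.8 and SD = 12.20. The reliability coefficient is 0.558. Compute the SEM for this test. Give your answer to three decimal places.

8.111

SEM = SD · √(1 − ρ) = 12.20 × √0.442 = 12.20 × 0.6648 = 8.1109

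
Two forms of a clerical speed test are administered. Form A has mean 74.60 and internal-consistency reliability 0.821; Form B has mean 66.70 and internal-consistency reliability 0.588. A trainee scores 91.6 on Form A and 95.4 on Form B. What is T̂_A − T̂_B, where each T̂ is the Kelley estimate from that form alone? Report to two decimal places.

4.98

T̂_A = 0.821(91.6) + 0.179(74.60) = 88.5570
T̂_B = 0.588(95.4) + 0.412(66.70) = 83.5756
T̂_A − T̂_B = 4.9814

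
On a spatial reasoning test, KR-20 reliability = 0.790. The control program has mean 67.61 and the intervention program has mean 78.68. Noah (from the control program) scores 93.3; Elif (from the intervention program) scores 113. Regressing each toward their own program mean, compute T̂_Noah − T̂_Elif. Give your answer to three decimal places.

-17.888

T̂_Noah = 0.790(93.3) + 0.210(67.61) = 87.90510
T̂_Elif = 0.790(113) + 0.210(78.68) = 105.79280
Difference = 87.90510 − 105.79280 = -17.88770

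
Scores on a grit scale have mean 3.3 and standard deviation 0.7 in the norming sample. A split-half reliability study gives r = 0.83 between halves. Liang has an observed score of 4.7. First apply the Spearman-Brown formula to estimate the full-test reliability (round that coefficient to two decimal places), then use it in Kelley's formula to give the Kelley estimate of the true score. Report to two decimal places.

Spearman-Brown: ρ = 2r/(1 + r) = 2(0.83)/(1 + 0.83) = 1.660/1.83 = 0.9071 → 0.91
Kelley's formula gives T̂ = 0.91·4.7 + 0.09·3.3 = 4.277 + 0.297 = 4.574.

4.57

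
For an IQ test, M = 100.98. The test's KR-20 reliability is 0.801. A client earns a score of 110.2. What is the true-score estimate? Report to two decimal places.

T̂ = 0.801(110.2) + 0.199(100.98) = 88.2702 + 20.09502 = 108.365 → 108.37

108.37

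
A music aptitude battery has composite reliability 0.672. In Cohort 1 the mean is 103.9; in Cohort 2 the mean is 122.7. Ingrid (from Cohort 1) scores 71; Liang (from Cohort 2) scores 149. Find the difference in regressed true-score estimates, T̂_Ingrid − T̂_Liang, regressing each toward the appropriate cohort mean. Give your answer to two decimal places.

T̂_Ingrid = 0.672(71) + 0.328(103.9) = 81.7912
T̂_Liang = 0.672(149) + 0.328(122.7) = 140.3736
Difference = 81.7912 − 140.3736 = -58.5824

-58.58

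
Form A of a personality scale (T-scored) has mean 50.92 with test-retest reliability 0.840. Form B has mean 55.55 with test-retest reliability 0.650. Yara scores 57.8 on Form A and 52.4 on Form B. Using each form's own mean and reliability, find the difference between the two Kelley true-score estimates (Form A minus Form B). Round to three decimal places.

3.197

T̂_A = 0.840(57.8) + 0.160(50.92) = 56.69920
T̂_B = 0.650(52.4) + 0.350(55.55) = 53.50250
T̂_A − T̂_B = 3.19670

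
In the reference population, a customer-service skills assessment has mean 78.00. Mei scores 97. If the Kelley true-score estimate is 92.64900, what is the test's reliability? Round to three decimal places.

0.771

T̂ = ρX + (1 − ρ)μ  ⇒  T̂ − μ = ρ(X − μ)
ρ = (T̂ − μ)/(X − μ) = (92.64900 − 78.00) / (97 − 78.00) = 14.64900 / 19.00 = 0.77100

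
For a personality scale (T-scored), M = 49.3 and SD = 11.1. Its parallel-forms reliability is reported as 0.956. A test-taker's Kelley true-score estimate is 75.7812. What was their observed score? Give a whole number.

77

T̂ = ρX + (1 − ρ)μ  ⇒  X = (T̂ − (1 − ρ)μ) / ρ
X = (75.7812 − 0.044 × 49.3) / 0.956 = (75.7812 − 2.1692) / 0.956 = 73.6120 / 0.956 = 77.00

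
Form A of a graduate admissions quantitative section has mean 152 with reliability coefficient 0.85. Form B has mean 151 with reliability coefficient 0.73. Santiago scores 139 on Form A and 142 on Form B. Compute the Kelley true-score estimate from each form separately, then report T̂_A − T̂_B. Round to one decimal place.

T̂_A = 0.85(139) + 0.15(152) = 140.950
T̂_B = 0.73(142) + 0.27(151) = 144.430
T̂_A − T̂_B = -3.480

-3.5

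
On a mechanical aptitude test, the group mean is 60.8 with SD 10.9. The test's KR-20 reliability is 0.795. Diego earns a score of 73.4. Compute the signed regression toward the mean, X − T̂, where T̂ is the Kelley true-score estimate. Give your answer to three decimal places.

T̂ = 0.795(73.4) + 0.205(60.8) = 58.3530 + 12.4640 = 70.81700 → 70.8170
X − T̂ = 73.4 − 70.8170 = 2.5830 → 2.583

2.583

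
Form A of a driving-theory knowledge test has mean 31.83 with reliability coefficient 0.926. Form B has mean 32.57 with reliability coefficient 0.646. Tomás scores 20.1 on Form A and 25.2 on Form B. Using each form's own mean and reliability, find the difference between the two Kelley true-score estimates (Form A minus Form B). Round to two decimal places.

T̂_A = 0.926(20.1) + 0.074(31.83) = 20.9680
T̂_B = 0.646(25.2) + 0.354(32.57) = 27.8090
T̂_A − T̂_B = -6.8410

-6.84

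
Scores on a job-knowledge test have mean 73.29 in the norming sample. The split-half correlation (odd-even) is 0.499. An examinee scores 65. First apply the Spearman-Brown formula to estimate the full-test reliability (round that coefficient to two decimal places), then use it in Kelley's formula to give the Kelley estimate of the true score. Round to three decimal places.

Spearman-Brown: ρ = 2r/(1 + r) = 2(0.499)/(1 + 0.499) = 0.9980/1.499 = 0.6658 → 0.67
T̂ = 0.67(65) + 0.33(73.29) = 43.55 + 24.1857 = 67.7357 → 67.736

67.736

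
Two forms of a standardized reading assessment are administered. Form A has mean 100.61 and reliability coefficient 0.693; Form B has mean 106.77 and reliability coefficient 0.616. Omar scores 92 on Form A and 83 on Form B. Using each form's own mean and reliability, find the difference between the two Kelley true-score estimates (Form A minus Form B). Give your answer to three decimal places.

T̂_A = 0.693(92) + 0.307(100.61) = 94.64327
T̂_B = 0.616(83) + 0.384(106.77) = 92.12768
T̂_A − T̂_B = 2.51559

2.516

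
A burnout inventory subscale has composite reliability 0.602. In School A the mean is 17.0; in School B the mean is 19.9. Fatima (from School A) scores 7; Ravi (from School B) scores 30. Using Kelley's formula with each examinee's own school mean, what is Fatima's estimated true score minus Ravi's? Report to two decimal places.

T̂_Fatima = 0.602(7) + 0.398(17.0) = 10.9800
T̂_Ravi = 0.602(30) + 0.398(19.9) = 25.9802
Difference = 10.9800 − 25.9802 = -15.0002

-15.00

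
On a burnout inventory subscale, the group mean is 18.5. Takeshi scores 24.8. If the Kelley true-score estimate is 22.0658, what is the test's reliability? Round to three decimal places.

0.566

T̂ = ρX + (1 − ρ)μ  ⇒  T̂ − μ = ρ(X − μ)
ρ = (T̂ − μ)/(X − μ) = (22.0658 − 18.5) / (24.8 − 18.5) = 3.5658 / 6.3 = 0.56600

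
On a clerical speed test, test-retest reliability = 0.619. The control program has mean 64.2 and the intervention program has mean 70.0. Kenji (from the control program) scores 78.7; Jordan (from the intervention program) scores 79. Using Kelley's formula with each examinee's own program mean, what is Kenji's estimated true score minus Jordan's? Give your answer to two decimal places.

-2.40

T̂_Kenji = 0.619(78.7) + 0.381(64.2) = 73.1755
T̂_Jordan = 0.619(79) + 0.381(70.0) = 75.5710
Difference = 73.1755 − 75.5710 = -2.3955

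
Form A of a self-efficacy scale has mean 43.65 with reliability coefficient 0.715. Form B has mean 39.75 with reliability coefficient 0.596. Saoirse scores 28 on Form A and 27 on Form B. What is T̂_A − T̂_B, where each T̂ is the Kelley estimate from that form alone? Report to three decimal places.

T̂_A = 0.715(28) + 0.285(43.65) = 32.46025
T̂_B = 0.596(27) + 0.404(39.75) = 32.15100
T̂_A − T̂_B = 0.30925

0.309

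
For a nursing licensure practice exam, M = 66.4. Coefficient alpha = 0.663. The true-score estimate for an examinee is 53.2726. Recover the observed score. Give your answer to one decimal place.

46.6

T̂ = ρX + (1 − ρ)μ  ⇒  X = (T̂ − (1 − ρ)μ) / ρ
X = (53.2726 − 0.337 × 66.4) / 0.663 = (53.2726 − 22.3768) / 0.663 = 30.8958 / 0.663 = 46.600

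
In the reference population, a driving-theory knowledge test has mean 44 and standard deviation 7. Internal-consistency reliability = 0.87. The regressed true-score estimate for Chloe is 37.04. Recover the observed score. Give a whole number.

T̂ = ρX + (1 − ρ)μ  ⇒  X = (T̂ − (1 − ρ)μ) / ρ
X = (37.04 − 0.13 × 44) / 0.87 = (37.04 − 5.72) / 0.87 = 31.32 / 0.87 = 36.00

36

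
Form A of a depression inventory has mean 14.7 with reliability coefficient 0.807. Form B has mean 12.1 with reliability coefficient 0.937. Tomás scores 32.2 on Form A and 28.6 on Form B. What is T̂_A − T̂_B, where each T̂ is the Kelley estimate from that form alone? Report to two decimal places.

1.26

T̂_A = 0.807(32.2) + 0.193(14.7) = 28.8225
T̂_B = 0.937(28.6) + 0.063(12.1) = 27.5605
T̂_A − T̂_B = 1.2620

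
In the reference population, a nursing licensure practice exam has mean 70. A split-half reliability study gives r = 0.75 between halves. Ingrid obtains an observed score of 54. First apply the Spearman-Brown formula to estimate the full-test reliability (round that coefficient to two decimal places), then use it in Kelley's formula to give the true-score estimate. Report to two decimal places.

Spearman-Brown: ρ = 2r/(1 + r) = 2(0.75)/(1 + 0.75) = 1.500/1.75 = 0.8571 → 0.86
T̂ = ρX + (1 − ρ)μ
  = 0.86 × 54 + 0.14 × 70
  = 46.44 + 9.80
  = 56.240
  ≈ 56.24

56.24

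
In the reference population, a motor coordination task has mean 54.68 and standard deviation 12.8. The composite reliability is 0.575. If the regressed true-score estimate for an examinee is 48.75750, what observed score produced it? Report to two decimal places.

44.38

T̂ = ρX + (1 − ρ)μ  ⇒  X = (T̂ − (1 − ρ)μ) / ρ
X = (48.75750 − 0.425 × 54.68) / 0.575 = (48.75750 − 23.23900) / 0.575 = 25.51850 / 0.575 = 44.3800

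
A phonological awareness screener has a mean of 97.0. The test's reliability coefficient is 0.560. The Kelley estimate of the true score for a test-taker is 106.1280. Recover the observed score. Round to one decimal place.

T̂ = ρX + (1 − ρ)μ  ⇒  X = (T̂ − (1 − ρ)μ) / ρ
X = (106.1280 − 0.440 × 97.0) / 0.560 = (106.1280 − 42.6800) / 0.560 = 63.4480 / 0.560 = 113.300

113.3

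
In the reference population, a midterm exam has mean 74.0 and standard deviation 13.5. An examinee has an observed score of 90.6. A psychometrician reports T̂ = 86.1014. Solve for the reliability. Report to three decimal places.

0.729

T̂ = ρX + (1 − ρ)μ  ⇒  T̂ − μ = ρ(X − μ)
ρ = (T̂ − μ)/(X − μ) = (86.1014 − 74.0) / (90.6 − 74.0) = 12.1014 / 16.6 = 0.72900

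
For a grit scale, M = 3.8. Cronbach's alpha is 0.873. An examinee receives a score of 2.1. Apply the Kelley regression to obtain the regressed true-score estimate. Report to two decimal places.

T̂ = ρX + (1 − ρ)μ
  = 0.873 × 2.1 + 0.127 × 3.8
  = 1.8333 + 0.4826
  = 2.316
  ≈ 2.32

2.32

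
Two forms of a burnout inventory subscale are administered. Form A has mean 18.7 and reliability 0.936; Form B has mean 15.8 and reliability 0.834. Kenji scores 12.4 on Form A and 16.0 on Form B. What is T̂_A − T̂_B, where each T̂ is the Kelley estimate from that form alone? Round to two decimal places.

-3.16

T̂_A = 0.936(12.4) + 0.064(18.7) = 12.8032
T̂_B = 0.834(16.0) + 0.166(15.8) = 15.9668
T̂_A − T̂_B = -3.1636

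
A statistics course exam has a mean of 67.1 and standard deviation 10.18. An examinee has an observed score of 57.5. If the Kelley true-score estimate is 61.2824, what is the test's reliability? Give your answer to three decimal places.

T̂ = ρX + (1 − ρ)μ  ⇒  T̂ − μ = ρ(X − μ)
ρ = (T̂ − μ)/(X − μ) = (61.2824 − 67.1) / (57.5 − 67.1) = -5.8176 / -9.6 = 0.60600

0.606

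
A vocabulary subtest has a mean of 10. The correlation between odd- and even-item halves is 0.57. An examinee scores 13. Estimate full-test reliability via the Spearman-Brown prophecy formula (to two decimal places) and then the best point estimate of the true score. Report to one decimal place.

12.2

Spearman-Brown: ρ = 2r/(1 + r) = 2(0.57)/(1 + 0.57) = 1.140/1.57 = 0.7261 → 0.73
Regress the observed score toward the mean by the unreliability: T̂ = 0.73·13 + 0.27·10 = 9.49 + 2.70 = 12.19.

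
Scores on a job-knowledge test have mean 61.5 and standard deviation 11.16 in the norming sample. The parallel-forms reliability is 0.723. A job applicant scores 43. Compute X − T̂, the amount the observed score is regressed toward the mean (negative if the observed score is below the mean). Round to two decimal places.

-5.12

Regress the observed score toward the mean by the unreliability: T̂ = 0.723·43 + 0.277·61.5 = 31.089 + 17.0355 = 48.1245.
X − T̂ = 43 − 48.124 = -5.124 → -5.12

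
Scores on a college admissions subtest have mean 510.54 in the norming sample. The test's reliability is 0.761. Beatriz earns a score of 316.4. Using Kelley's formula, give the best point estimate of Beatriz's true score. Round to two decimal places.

Kelley's formula gives T̂ = 0.761·316.4 + 0.239·510.54 = 240.7804 + 122.01906 = 362.799.

362.80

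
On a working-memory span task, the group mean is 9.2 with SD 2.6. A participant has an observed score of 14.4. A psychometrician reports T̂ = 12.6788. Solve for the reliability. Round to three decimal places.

0.669

T̂ = ρX + (1 − ρ)μ  ⇒  T̂ − μ = ρ(X − μ)
ρ = (T̂ − μ)/(X − μ) = (12.6788 − 9.2) / (14.4 − 9.2) = 3.4788 / 5.2 = 0.66900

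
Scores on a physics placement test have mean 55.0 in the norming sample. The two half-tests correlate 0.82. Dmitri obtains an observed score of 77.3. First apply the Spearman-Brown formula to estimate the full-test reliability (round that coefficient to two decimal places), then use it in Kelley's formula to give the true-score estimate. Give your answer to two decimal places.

75.07

Spearman-Brown: ρ = 2r/(1 + r) = 2(0.82)/(1 + 0.82) = 1.640/1.82 = 0.9011 → 0.90
T̂ = 0.90(77.3) + 0.10(55.0) = 69.570 + 5.500 = 75.070 → 75.07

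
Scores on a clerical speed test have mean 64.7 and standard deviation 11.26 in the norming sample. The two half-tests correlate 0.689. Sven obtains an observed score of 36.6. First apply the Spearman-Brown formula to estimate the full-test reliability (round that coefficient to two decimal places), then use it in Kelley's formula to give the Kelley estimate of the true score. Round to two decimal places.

41.66

Spearman-Brown: ρ = 2r/(1 + r) = 2(0.689)/(1 + 0.689) = 1.3780/1.689 = 0.8159 → 0.82
T̂ = 0.82(36.6) + 0.18(64.7) = 30.012 + 11.646 = 41.658 → 41.66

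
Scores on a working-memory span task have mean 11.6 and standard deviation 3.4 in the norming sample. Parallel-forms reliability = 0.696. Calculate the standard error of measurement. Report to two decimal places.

1.87

SEM = SD · √(1 − ρ) = 3.4 × √0.304 = 3.4 × 0.5514 = 1.875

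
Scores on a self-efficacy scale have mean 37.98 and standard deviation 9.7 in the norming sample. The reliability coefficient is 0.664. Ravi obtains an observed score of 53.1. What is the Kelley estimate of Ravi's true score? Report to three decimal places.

Weight the observed score by reliability and the mean by (1 − reliability): T̂ = 0.664·53.1 + 0.336·37.98 = 35.2584 + 12.76128 = 48.0197.

48.020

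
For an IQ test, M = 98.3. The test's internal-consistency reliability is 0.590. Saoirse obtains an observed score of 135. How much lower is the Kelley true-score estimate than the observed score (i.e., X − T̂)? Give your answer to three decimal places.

T̂ = ρX + (1 − ρ)μ
  = 0.590 × 135 + 0.410 × 98.3
  = 79.650 + 40.3030
  = 119.95300
  ≈ 119.9530
X − T̂ = 135 − 119.9530 = 15.0470 → 15.047

15.047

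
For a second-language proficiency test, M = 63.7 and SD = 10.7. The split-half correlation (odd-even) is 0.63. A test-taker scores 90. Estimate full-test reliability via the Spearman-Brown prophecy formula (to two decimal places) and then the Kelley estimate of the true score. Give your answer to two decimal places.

Spearman-Brown: ρ = 2r/(1 + r) = 2(0.63)/(1 + 0.63) = 1.260/1.63 = 0.7730 → 0.77
T̂ = 0.77(90) + 0.23(63.7) = 69.30 + 14.651 = 83.951 → 83.95

83.95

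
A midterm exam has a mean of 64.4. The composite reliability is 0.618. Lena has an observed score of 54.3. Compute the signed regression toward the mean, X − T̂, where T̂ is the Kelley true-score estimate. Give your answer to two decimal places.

Weight the observed score by reliability and the mean by (1 − reliability): T̂ = 0.618·54.3 + 0.382·64.4 = 33.5574 + 24.6008 = 58.1582.
X − T̂ = 54.3 − 58.158 = -3.858 → -3.86

-3.86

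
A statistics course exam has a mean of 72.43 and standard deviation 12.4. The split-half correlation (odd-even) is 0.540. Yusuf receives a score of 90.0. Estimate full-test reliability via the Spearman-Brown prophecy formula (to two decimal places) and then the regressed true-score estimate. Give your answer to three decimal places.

Spearman-Brown: ρ = 2r/(1 + r) = 2(0.540)/(1 + 0.540) = 1.0800/1.540 = 0.7013 → 0.70
T̂ = ρX + (1 − ρ)μ
  = 0.70 × 90.0 + 0.30 × 72.43
  = 63.000 + 21.7290
  = 84.7290
  ≈ 84.729

84.729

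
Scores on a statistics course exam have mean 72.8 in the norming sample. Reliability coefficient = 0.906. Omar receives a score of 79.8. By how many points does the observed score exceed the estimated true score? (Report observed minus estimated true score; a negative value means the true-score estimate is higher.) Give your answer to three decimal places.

0.658

T̂ = 0.906(79.8) + 0.094(72.8) = 72.2988 + 6.8432 = 79.14200 → 79.1420
X − T̂ = 79.8 − 79.1420 = 0.6580 → 0.658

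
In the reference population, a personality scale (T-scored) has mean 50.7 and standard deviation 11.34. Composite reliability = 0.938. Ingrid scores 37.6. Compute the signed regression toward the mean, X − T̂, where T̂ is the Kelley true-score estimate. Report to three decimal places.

T̂ = ρX + (1 − ρ)μ
  = 0.938 × 37.6 + 0.062 × 50.7
  = 35.2688 + 3.1434
  = 38.41220
  ≈ 38.4122
X − T̂ = 37.6 − 38.4122 = -0.8122 → -0.812

-0.812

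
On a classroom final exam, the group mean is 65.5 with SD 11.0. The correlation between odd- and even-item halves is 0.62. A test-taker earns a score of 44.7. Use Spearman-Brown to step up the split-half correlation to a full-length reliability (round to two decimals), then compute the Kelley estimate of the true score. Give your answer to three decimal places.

Spearman-Brown: ρ = 2r/(1 + r) = 2(0.62)/(1 + 0.62) = 1.240/1.62 = 0.7654 → 0.77
T̂ = 0.77(44.7) + 0.23(65.5) = 34.419 + 15.065 = 49.4840 → 49.484

49.484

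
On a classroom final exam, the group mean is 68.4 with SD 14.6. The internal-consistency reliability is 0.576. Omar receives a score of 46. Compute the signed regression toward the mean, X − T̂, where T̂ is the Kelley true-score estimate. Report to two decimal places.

T̂ = 0.576(46) + 0.424(68.4) = 26.496 + 29.0016 = 55.4976 → 55.498
X − T̂ = 46 − 55.498 = -9.498 → -9.50

-9.50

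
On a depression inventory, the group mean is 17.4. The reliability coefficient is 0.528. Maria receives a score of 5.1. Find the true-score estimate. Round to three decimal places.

Kelley's formula gives T̂ = 0.528·5.1 + 0.472·17.4 = 2.6928 + 8.2128 = 10.9056.

10.906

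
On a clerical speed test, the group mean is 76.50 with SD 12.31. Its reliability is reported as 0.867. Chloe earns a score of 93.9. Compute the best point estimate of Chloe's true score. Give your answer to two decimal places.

91.59

T̂ = 0.867(93.9) + 0.133(76.50) = 81.4113 + 10.17450 = 91.586 → 91.59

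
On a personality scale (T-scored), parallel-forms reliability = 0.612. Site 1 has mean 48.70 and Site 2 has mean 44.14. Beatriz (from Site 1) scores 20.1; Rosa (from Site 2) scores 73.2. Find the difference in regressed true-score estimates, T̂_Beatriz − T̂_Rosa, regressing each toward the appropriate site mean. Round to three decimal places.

-30.728

T̂_Beatriz = 0.612(20.1) + 0.388(48.70) = 31.19680
T̂_Rosa = 0.612(73.2) + 0.388(44.14) = 61.92472
Difference = 31.19680 − 61.92472 = -30.72792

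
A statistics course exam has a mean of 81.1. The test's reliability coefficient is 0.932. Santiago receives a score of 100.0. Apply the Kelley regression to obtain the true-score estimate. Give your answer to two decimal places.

98.71

Kelley's formula gives T̂ = 0.932·100.0 + 0.068·81.1 = 93.2000 + 5.5148 = 98.715.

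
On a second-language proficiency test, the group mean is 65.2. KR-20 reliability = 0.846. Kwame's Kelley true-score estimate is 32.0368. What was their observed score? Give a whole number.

26

T̂ = ρX + (1 − ρ)μ  ⇒  X = (T̂ − (1 − ρ)μ) / ρ
X = (32.0368 − 0.154 × 65.2) / 0.846 = (32.0368 − 10.0408) / 0.846 = 21.9960 / 0.846 = 26.00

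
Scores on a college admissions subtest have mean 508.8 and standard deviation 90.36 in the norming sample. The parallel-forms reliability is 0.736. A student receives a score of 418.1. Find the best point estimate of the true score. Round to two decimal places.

T̂ = 0.736(418.1) + 0.264(508.8) = 307.7216 + 134.3232 = 442.045 → 442.04

442.04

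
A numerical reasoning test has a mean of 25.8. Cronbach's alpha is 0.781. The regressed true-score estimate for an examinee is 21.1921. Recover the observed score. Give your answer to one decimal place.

T̂ = ρX + (1 − ρ)μ  ⇒  X = (T̂ − (1 − ρ)μ) / ρ
X = (21.1921 − 0.219 × 25.8) / 0.781 = (21.1921 − 5.6502) / 0.781 = 15.5419 / 0.781 = 19.900

19.9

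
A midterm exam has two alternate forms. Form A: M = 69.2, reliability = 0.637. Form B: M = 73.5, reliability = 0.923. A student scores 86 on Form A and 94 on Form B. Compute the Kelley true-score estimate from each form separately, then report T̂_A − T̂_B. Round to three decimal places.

-12.520

T̂_A = 0.637(86) + 0.363(69.2) = 79.90160
T̂_B = 0.923(94) + 0.077(73.5) = 92.42150
T̂_A − T̂_B = -12.51990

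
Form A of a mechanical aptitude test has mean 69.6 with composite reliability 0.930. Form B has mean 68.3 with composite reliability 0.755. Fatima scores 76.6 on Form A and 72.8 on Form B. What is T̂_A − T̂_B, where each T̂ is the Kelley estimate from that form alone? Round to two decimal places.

T̂_A = 0.930(76.6) + 0.070(69.6) = 76.1100
T̂_B = 0.755(72.8) + 0.245(68.3) = 71.6975
T̂_A − T̂_B = 4.4125

4.41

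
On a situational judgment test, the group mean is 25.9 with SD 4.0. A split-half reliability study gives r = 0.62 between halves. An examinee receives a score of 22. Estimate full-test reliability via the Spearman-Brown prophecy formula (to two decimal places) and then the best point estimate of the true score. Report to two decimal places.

Spearman-Brown: ρ = 2r/(1 + r) = 2(0.62)/(1 + 0.62) = 1.240/1.62 = 0.7654 → 0.77
T̂ = 0.77(22) + 0.23(25.9) = 16.94 + 5.957 = 22.897 → 22.90

22.90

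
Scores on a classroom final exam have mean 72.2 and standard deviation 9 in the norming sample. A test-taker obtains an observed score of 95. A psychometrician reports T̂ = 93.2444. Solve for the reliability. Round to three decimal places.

0.923

T̂ = ρX + (1 − ρ)μ  ⇒  T̂ − μ = ρ(X − μ)
ρ = (T̂ − μ)/(X − μ) = (93.2444 − 72.2) / (95 − 72.2) = 21.0444 / 22.8 = 0.92300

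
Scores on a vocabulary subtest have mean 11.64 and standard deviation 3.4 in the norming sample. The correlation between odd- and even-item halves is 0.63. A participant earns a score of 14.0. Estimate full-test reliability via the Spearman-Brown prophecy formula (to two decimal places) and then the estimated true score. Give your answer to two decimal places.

Spearman-Brown: ρ = 2r/(1 + r) = 2(0.63)/(1 + 0.63) = 1.260/1.63 = 0.7730 → 0.77
T̂ = 0.77(14.0) + 0.23(11.64) = 10.780 + 2.6772 = 13.457 → 13.46

13.46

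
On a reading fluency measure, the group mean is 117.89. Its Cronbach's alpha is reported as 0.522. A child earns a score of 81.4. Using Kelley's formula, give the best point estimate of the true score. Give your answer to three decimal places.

98.842

T̂ = ρX + (1 − ρ)μ
  = 0.522 × 81.4 + 0.478 × 117.89
  = 42.4908 + 56.35142
  = 98.8422
  ≈ 98.842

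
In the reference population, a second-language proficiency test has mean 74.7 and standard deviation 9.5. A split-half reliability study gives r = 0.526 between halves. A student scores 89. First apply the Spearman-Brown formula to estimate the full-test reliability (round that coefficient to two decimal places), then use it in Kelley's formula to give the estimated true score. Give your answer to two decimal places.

84.57

Spearman-Brown: ρ = 2r/(1 + r) = 2(0.526)/(1 + 0.526) = 1.0520/1.526 = 0.6894 → 0.69
Regress the observed score toward the mean by the unreliability: T̂ = 0.69·89 + 0.31·74.7 = 61.41 + 23.157 = 84.567.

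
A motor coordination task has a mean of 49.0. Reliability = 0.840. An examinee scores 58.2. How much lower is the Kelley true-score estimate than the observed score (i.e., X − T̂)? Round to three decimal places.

1.472

Regress the observed score toward the mean by the unreliability: T̂ = 0.840·58.2 + 0.160·49.0 = 48.8880 + 7.8400 = 56.72800.
X − T̂ = 58.2 − 56.7280 = 1.4720 → 1.472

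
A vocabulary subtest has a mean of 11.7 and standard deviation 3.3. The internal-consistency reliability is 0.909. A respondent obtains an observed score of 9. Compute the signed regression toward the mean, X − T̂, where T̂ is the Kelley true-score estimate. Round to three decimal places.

-0.246

T̂ = 0.909(9) + 0.091(11.7) = 8.181 + 1.0647 = 9.24570 → 9.2457
X − T̂ = 9 − 9.2457 = -0.2457 → -0.246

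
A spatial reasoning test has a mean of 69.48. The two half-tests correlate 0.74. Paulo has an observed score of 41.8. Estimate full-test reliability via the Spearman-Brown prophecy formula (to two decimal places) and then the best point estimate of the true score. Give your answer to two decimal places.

Spearman-Brown: ρ = 2r/(1 + r) = 2(0.74)/(1 + 0.74) = 1.480/1.74 = 0.8506 → 0.85
T̂ = 0.85(41.8) + 0.15(69.48) = 35.530 + 10.4220 = 45.952 → 45.95

45.95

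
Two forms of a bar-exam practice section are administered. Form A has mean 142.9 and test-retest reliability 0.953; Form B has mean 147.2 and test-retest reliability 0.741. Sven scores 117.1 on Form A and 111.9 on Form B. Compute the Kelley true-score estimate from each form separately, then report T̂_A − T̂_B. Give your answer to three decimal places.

T̂_A = 0.953(117.1) + 0.047(142.9) = 118.31260
T̂_B = 0.741(111.9) + 0.259(147.2) = 121.04270
T̂_A − T̂_B = -2.73010

-2.730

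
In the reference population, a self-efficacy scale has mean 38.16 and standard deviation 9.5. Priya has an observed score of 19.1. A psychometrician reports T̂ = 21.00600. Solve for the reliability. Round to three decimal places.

0.900

T̂ = ρX + (1 − ρ)μ  ⇒  T̂ − μ = ρ(X − μ)
ρ = (T̂ − μ)/(X − μ) = (21.00600 − 38.16) / (19.1 − 38.16) = -17.15400 / -19.06 = 0.90000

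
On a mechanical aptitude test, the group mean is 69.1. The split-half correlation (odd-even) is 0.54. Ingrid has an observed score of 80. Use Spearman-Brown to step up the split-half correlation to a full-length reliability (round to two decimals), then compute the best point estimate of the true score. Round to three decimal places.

76.730

Spearman-Brown: ρ = 2r/(1 + r) = 2(0.54)/(1 + 0.54) = 1.080/1.54 = 0.7013 → 0.70
T̂ = 0.70(80) + 0.30(69.1) = 56.00 + 20.730 = 76.7300 → 76.730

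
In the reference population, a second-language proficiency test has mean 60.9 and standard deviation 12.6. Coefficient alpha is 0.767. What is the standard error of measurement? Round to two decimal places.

SEM = SD · √(1 − ρ) = 12.6 × √0.233 = 12.6 × 0.4827 = 6.082

6.08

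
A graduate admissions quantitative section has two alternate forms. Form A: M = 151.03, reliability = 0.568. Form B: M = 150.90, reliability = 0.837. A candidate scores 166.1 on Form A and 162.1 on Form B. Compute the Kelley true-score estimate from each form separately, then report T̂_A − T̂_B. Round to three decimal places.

T̂_A = 0.568(166.1) + 0.432(151.03) = 159.58976
T̂_B = 0.837(162.1) + 0.163(150.90) = 160.27440
T̂_A − T̂_B = -0.68464

-0.685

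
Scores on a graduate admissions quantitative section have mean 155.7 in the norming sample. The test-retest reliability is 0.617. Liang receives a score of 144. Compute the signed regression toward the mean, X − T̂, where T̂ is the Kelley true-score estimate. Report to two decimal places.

-4.48

T̂ = 0.617(144) + 0.383(155.7) = 88.848 + 59.6331 = 148.4811 → 148.481
X − T̂ = 144 − 148.481 = -4.481 → -4.48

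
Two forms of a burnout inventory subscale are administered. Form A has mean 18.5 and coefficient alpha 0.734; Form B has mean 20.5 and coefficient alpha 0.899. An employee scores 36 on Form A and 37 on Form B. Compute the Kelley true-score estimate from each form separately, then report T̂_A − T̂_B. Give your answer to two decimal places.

-3.99

T̂_A = 0.734(36) + 0.266(18.5) = 31.3450
T̂_B = 0.899(37) + 0.101(20.5) = 35.3335
T̂_A − T̂_B = -3.9885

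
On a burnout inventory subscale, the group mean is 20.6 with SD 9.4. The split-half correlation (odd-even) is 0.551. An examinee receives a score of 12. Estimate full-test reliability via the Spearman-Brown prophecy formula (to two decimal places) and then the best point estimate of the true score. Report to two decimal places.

Spearman-Brown: ρ = 2r/(1 + r) = 2(0.551)/(1 + 0.551) = 1.1020/1.551 = 0.7105 → 0.71
T̂ = 0.71(12) + 0.29(20.6) = 8.52 + 5.974 = 14.494 → 14.49

14.49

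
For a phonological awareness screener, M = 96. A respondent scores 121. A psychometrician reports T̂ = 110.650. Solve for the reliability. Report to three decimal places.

0.586

T̂ = ρX + (1 − ρ)μ  ⇒  T̂ − μ = ρ(X − μ)
ρ = (T̂ − μ)/(X − μ) = (110.650 − 96) / (121 − 96) = 14.650 / 25.0 = 0.58600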